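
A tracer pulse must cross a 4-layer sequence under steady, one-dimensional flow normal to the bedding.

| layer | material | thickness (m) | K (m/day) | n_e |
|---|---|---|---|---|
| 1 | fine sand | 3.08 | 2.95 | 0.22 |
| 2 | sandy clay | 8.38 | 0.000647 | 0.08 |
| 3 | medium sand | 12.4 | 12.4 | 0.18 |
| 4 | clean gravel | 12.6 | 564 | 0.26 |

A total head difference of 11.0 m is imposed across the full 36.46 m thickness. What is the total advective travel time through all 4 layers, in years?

With flow normal to the layers, continuity requires the same specific discharge q through every layer.
Σ(b_i/K_i) = 3.08/2.95 + 8.38/0.000647 + 12.4/12.4 + 12.6/564 = 12954 d.
q = Δh / Σ(b_i/K_i) = 11.0 / 12954 = 0.0008491 m/day.
In each layer the seepage velocity is v_i = q/n_i, so the layer transit time is t_i = b_i·n_i / q:
  layer 1 (fine sand): t_1 = 3.08 × 0.22 / 0.0008491 = 798.0 d
  layer 2 (sandy clay): t_2 = 8.38 × 0.08 / 0.0008491 = 789.5 d
  layer 3 (medium sand): t_3 = 12.4 × 0.18 / 0.0008491 = 2629 d
  layer 4 (clean gravel): t_4 = 12.6 × 0.26 / 0.0008491 = 3858 d
Total t = Σ t_i = 8074 days = 22.11 years.

22.1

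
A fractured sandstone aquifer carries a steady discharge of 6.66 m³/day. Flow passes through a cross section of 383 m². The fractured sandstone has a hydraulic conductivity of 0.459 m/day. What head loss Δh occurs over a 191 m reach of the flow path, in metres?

From Q = K·A·i, i = Q / (K·A) = 6.66 / (0.4590 × 383.0) = 0.03788.
Head loss Δh = i · L = 0.03788 × 191 = 7.236 m.

7.24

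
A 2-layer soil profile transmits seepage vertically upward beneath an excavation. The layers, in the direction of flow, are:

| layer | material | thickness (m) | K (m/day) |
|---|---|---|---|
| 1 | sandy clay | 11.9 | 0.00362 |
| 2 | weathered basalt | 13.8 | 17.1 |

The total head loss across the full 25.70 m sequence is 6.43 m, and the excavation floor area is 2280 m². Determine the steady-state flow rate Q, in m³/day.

Flow is perpendicular to layering, so the layers act in series and the equivalent K is the thickness-weighted harmonic mean.
Total thickness L = 11.9 + 13.8 = 25.70 m.
Σ(b_i/K_i) = 11.9/0.00362 + 13.8/17.1 = 3288 d.
K_eq = L / Σ(b_i/K_i) = 25.70 / 3288 = 0.007816 m/day.
Q = K_eq · A · (Δh/L) = 0.007816 × 2280 × (6.43/25.70) = 4.459 m³/day.

4.46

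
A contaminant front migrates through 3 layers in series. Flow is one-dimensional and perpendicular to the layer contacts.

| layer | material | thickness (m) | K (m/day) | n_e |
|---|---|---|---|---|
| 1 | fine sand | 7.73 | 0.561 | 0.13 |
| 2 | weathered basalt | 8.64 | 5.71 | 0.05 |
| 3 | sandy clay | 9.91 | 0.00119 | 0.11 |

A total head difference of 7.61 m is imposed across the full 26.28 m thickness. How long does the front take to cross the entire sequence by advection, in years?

7.58

With flow normal to the layers, continuity requires the same specific discharge q through every layer.
Σ(b_i/K_i) = 7.73/0.561 + 8.64/5.71 + 9.91/0.00119 = 8343 d.
q = Δh / Σ(b_i/K_i) = 7.61 / 8343 = 0.0009121 m/day.
In each layer the seepage velocity is v_i = q/n_i, so the layer transit time is t_i = b_i·n_i / q:
  layer 1 (fine sand): t_1 = 7.73 × 0.13 / 0.0009121 = 1102 d
  layer 2 (weathered basalt): t_2 = 8.64 × 0.05 / 0.0009121 = 473.6 d
  layer 3 (sandy clay): t_3 = 9.91 × 0.11 / 0.0009121 = 1195 d
Total t = Σ t_i = 2770 days = 7.585 years.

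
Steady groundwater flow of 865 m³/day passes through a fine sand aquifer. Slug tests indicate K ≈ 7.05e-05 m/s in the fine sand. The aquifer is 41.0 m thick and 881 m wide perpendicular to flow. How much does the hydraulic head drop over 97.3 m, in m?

Convert K: 7.05e-05 m/s × 86400 = 6.091 m/day.
Cross-sectional area A = 881 × 41.0 = 36121 m².
From Q = K·A·i, i = Q / (K·A) = 865 / (6.091 × 36121) = 0.003931.
Head loss Δh = i · L = 0.003931 × 97.3 = 0.3825 m.

0.383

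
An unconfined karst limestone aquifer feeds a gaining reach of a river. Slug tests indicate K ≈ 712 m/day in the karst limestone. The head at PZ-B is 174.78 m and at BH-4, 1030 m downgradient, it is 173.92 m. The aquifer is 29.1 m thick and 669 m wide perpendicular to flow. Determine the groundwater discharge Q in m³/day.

Cross-sectional area A = 669 × 29.1 = 19468 m².
Hydraulic gradient i = (174.78 − 173.92) / 1030 = 0.86 / 1030 = 0.0008350.
Darcy's law: Q = K · A · i = 712.0 × 19468 × 0.0008350 = 11573 m³/day.

11600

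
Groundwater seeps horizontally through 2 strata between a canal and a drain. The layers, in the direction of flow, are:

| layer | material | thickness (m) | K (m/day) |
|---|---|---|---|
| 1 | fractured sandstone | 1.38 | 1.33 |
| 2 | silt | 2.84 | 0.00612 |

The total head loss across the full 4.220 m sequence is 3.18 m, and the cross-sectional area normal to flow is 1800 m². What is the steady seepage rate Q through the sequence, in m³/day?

12.3

Flow is perpendicular to layering, so the layers act in series and the equivalent K is the thickness-weighted harmonic mean.
Total thickness L = 1.38 + 2.84 = 4.220 m.
Σ(b_i/K_i) = 1.38/1.33 + 2.84/0.00612 = 465.1 d.
K_eq = L / Σ(b_i/K_i) = 4.220 / 465.1 = 0.009074 m/day.
Q = K_eq · A · (Δh/L) = 0.009074 × 1800 × (3.18/4.220) = 12.31 m³/day.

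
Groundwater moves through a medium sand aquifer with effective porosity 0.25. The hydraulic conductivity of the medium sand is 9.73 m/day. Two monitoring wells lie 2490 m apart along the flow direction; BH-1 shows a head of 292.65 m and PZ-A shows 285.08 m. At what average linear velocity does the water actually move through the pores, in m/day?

0.118

Hydraulic gradient i = (292.65 − 285.08) / 2490 = 7.57 / 2490 = 0.003040.
Darcy flux q = K · i = 9.730 × 0.003040 = 0.02958 m/day.
Seepage velocity v = q / n_e = 0.02958 / 0.25 = 0.1183 m/day.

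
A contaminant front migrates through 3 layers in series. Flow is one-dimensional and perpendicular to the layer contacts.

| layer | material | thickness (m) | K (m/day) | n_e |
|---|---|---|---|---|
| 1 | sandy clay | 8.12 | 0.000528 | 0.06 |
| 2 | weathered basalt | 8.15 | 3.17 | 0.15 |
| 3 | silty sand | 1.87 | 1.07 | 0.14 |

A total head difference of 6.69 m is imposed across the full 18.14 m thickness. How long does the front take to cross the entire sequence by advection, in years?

With flow normal to the layers, continuity requires the same specific discharge q through every layer.
Σ(b_i/K_i) = 8.12/0.000528 + 8.15/3.17 + 1.87/1.07 = 15383 d.
q = Δh / Σ(b_i/K_i) = 6.69 / 15383 = 0.0004349 m/day.
In each layer the seepage velocity is v_i = q/n_i, so the layer transit time is t_i = b_i·n_i / q:
  layer 1 (sandy clay): t_1 = 8.12 × 0.06 / 0.0004349 = 1120 d
  layer 2 (weathered basalt): t_2 = 8.15 × 0.15 / 0.0004349 = 2811 d
  layer 3 (silty sand): t_3 = 1.87 × 0.14 / 0.0004349 = 602.0 d
Total t = Σ t_i = 4533 days = 12.41 years.

12.4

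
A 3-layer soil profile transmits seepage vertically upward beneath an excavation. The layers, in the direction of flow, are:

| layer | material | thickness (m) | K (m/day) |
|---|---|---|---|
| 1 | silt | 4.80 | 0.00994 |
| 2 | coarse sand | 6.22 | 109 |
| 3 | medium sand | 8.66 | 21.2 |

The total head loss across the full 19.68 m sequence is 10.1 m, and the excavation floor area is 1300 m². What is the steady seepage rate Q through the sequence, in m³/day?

Flow is perpendicular to layering, so the layers act in series and the equivalent K is the thickness-weighted harmonic mean.
Total thickness L = 4.80 + 6.22 + 8.66 = 19.68 m.
Σ(b_i/K_i) = 4.80/0.00994 + 6.22/109 + 8.66/21.2 = 483.4 d.
K_eq = L / Σ(b_i/K_i) = 19.68 / 483.4 = 0.04071 m/day.
Q = K_eq · A · (Δh/L) = 0.04071 × 1300 × (10.1/19.68) = 27.16 m³/day.

27.2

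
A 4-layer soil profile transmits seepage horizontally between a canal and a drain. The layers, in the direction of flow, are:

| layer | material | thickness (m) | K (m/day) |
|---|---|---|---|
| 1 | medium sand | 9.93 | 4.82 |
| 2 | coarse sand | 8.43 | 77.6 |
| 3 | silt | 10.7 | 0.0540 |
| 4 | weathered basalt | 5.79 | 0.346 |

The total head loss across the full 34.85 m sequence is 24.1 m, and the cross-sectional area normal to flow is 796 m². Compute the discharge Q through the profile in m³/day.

Flow is perpendicular to layering, so the layers act in series and the equivalent K is the thickness-weighted harmonic mean.
Total thickness L = 9.93 + 8.43 + 10.7 + 5.79 = 34.85 m.
Σ(b_i/K_i) = 9.93/4.82 + 8.43/77.6 + 10.7/0.0540 + 5.79/0.346 = 217.1 d.
K_eq = L / Σ(b_i/K_i) = 34.85 / 217.1 = 0.1606 m/day.
Q = K_eq · A · (Δh/L) = 0.1606 × 796 × (24.1/34.85) = 88.38 m³/day.

88.4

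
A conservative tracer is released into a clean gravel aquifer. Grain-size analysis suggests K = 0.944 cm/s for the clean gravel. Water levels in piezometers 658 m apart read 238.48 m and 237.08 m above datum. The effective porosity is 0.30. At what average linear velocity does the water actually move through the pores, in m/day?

Convert K: 0.944 cm/s × 864 = 815.6 m/day.
Hydraulic gradient i = (238.48 − 237.08) / 658 = 1.4 / 658 = 0.002128.
Darcy flux q = K · i = 815.6 × 0.002128 = 1.735 m/day.
Seepage velocity v = q / n_e = 1.735 / 0.30 = 5.785 m/day.

5.78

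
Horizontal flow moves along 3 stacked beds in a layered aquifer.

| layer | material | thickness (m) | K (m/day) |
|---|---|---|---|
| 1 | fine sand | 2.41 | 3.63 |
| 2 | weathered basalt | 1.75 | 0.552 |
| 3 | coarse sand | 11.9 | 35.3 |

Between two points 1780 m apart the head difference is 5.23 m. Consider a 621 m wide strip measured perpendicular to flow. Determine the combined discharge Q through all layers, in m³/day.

Flow is parallel to layering, so each bed carries its own Darcy discharge and the transmissivities add.
Σ(K_i·b_i) = 3.63×2.41 + 0.552×1.75 + 35.3×11.9 = 429.8 m²/day.
Hydraulic gradient i = Δh / L = 5.23 / 1780 = 0.002938.
Q = Σ(K_i·b_i) · W · i = 429.8 × 621 × 0.002938 = 784.2 m³/day.

784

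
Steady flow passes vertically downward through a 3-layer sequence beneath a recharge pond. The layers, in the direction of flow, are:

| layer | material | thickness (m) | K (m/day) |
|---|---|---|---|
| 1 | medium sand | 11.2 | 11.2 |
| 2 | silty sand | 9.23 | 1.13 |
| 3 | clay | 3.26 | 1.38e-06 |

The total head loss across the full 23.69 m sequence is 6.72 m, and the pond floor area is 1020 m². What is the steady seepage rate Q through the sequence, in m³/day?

Flow is perpendicular to layering, so the layers act in series and the equivalent K is the thickness-weighted harmonic mean.
Total thickness L = 11.2 + 9.23 + 3.26 = 23.69 m.
Σ(b_i/K_i) = 11.2/11.2 + 9.23/1.13 + 3.26/1.38e-06 = 2.362e+06 d.
K_eq = L / Σ(b_i/K_i) = 23.69 / 2.362e+06 = 1.003e-05 m/day.
Q = K_eq · A · (Δh/L) = 1.003e-05 × 1020 × (6.72/23.69) = 0.002902 m³/day.

0.00290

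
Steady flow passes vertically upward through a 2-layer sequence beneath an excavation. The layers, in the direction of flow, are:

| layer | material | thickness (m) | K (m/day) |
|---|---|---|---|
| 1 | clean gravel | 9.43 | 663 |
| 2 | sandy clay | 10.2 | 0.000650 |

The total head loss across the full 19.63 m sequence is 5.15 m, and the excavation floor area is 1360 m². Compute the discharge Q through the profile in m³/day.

0.446

Flow is perpendicular to layering, so the layers act in series and the equivalent K is the thickness-weighted harmonic mean.
Total thickness L = 9.43 + 10.2 = 19.63 m.
Σ(b_i/K_i) = 9.43/663 + 10.2/0.000650 = 15692 d.
K_eq = L / Σ(b_i/K_i) = 19.63 / 15692 = 0.001251 m/day.
Q = K_eq · A · (Δh/L) = 0.001251 × 1360 × (5.15/19.63) = 0.4463 m³/day.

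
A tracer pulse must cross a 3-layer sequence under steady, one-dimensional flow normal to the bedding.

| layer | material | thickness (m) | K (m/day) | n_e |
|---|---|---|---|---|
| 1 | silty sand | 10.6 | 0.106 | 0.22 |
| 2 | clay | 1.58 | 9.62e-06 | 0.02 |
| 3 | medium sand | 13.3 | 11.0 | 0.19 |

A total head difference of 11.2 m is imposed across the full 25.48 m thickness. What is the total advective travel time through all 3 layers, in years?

196

With flow normal to the layers, continuity requires the same specific discharge q through every layer.
Σ(b_i/K_i) = 10.6/0.106 + 1.58/9.62e-06 + 13.3/11.0 = 1.643e+05 d.
q = Δh / Σ(b_i/K_i) = 11.2 / 1.643e+05 = 6.815e-05 m/day.
In each layer the seepage velocity is v_i = q/n_i, so the layer transit time is t_i = b_i·n_i / q:
  layer 1 (silty sand): t_1 = 10.6 × 0.22 / 6.815e-05 = 34218 d
  layer 2 (clay): t_2 = 1.58 × 0.02 / 6.815e-05 = 463.7 d
  layer 3 (medium sand): t_3 = 13.3 × 0.19 / 6.815e-05 = 37080 d
Total t = Σ t_i = 71762 days = 196.5 years.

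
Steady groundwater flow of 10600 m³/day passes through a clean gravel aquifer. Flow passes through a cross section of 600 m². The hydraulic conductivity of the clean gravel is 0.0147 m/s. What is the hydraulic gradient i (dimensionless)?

Convert K: 0.0147 m/s × 86400 = 1270 m/day.
From Q = K·A·i, i = Q / (K·A) = 10600 / (1270 × 600.0) = 0.01391.

0.0139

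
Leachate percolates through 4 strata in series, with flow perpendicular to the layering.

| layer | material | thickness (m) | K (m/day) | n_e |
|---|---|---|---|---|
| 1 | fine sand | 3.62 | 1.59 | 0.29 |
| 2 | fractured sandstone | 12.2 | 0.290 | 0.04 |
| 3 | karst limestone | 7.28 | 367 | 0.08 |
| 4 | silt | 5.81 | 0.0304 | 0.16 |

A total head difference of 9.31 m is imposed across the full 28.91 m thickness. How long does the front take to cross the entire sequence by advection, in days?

With flow normal to the layers, continuity requires the same specific discharge q through every layer.
Σ(b_i/K_i) = 3.62/1.59 + 12.2/0.290 + 7.28/367 + 5.81/0.0304 = 235.5 d.
q = Δh / Σ(b_i/K_i) = 9.31 / 235.5 = 0.03954 m/day.
In each layer the seepage velocity is v_i = q/n_i, so the layer transit time is t_i = b_i·n_i / q:
  layer 1 (fine sand): t_1 = 3.62 × 0.29 / 0.03954 = 26.55 d
  layer 2 (fractured sandstone): t_2 = 12.2 × 0.04 / 0.03954 = 12.34 d
  layer 3 (karst limestone): t_3 = 7.28 × 0.08 / 0.03954 = 14.73 d
  layer 4 (silt): t_4 = 5.81 × 0.16 / 0.03954 = 23.51 d
Total t = Σ t_i = 77.14 days.

77.1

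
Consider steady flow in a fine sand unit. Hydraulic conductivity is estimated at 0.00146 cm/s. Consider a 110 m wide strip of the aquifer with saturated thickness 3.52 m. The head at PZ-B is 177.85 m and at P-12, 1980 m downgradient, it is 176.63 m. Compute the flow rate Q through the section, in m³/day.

0.301

Convert K: 0.00146 cm/s × 864 = 1.261 m/day.
Cross-sectional area A = 110 × 3.52 = 387.2 m².
Hydraulic gradient i = (177.85 − 176.63) / 1980 = 1.22 / 1980 = 0.0006162.
Darcy's law: Q = K · A · i = 1.261 × 387.2 × 0.0006162 = 0.3010 m³/day.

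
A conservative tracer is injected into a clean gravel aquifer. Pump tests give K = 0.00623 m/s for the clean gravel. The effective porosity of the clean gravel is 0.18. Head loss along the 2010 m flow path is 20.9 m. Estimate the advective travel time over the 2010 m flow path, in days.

Convert K: 0.00623 m/s × 86400 = 538.3 m/day.
Hydraulic gradient i = Δh / L = 20.9 / 2010 = 0.01040.
Darcy flux q = K · i = 538.3 × 0.01040 = 5.597 m/day.
Seepage velocity v = q / n_e = 5.597 / 0.18 = 31.09 m/day.
Travel time t = L / v = 2010 / 31.09 = 64.64 days.

64.6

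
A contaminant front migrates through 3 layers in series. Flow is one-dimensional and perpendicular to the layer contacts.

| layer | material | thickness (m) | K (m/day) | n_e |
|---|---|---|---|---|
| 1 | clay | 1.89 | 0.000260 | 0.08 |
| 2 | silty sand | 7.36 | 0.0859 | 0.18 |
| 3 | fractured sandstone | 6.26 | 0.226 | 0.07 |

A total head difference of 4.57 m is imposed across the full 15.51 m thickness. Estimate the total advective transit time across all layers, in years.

With flow normal to the layers, continuity requires the same specific discharge q through every layer.
Σ(b_i/K_i) = 1.89/0.000260 + 7.36/0.0859 + 6.26/0.226 = 7383 d.
q = Δh / Σ(b_i/K_i) = 4.57 / 7383 = 0.0006190 m/day.
In each layer the seepage velocity is v_i = q/n_i, so the layer transit time is t_i = b_i·n_i / q:
  layer 1 (clay): t_1 = 1.89 × 0.08 / 0.0006190 = 244.3 d
  layer 2 (silty sand): t_2 = 7.36 × 0.18 / 0.0006190 = 2140 d
  layer 3 (fractured sandstone): t_3 = 6.26 × 0.07 / 0.0006190 = 707.9 d
Total t = Σ t_i = 3092 days = 8.466 years.

8.47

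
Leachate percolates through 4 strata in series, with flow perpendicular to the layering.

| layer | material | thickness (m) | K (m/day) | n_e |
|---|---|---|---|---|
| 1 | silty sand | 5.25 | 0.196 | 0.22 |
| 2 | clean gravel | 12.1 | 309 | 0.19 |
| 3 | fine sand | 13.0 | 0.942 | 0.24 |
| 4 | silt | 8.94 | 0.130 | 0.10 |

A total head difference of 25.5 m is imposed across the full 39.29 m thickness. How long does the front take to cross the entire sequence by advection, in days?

With flow normal to the layers, continuity requires the same specific discharge q through every layer.
Σ(b_i/K_i) = 5.25/0.196 + 12.1/309 + 13.0/0.942 + 8.94/0.130 = 109.4 d.
q = Δh / Σ(b_i/K_i) = 25.5 / 109.4 = 0.2331 m/day.
In each layer the seepage velocity is v_i = q/n_i, so the layer transit time is t_i = b_i·n_i / q:
  layer 1 (silty sand): t_1 = 5.25 × 0.22 / 0.2331 = 4.955 d
  layer 2 (clean gravel): t_2 = 12.1 × 0.19 / 0.2331 = 9.863 d
  layer 3 (fine sand): t_3 = 13.0 × 0.24 / 0.2331 = 13.38 d
  layer 4 (silt): t_4 = 8.94 × 0.10 / 0.2331 = 3.835 d
Total t = Σ t_i = 32.04 days.

32.0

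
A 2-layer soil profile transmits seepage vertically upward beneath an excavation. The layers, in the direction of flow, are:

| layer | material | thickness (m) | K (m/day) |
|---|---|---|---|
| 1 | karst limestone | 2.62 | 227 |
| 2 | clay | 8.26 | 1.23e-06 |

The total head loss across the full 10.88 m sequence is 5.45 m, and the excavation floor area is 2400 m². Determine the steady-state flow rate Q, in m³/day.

0.00195

Flow is perpendicular to layering, so the layers act in series and the equivalent K is the thickness-weighted harmonic mean.
Total thickness L = 2.62 + 8.26 = 10.88 m.
Σ(b_i/K_i) = 2.62/227 + 8.26/1.23e-06 = 6.715e+06 d.
K_eq = L / Σ(b_i/K_i) = 10.88 / 6.715e+06 = 1.620e-06 m/day.
Q = K_eq · A · (Δh/L) = 1.620e-06 × 2400 × (5.45/10.88) = 0.001948 m³/day.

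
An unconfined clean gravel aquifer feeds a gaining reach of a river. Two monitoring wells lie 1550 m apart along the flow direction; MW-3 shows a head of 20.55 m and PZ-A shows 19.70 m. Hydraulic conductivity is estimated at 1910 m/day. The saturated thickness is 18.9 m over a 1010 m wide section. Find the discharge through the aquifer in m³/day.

Cross-sectional area A = 1010 × 18.9 = 19089 m².
Hydraulic gradient i = (20.55 − 19.70) / 1550 = 0.85 / 1550 = 0.0005484.
Darcy's law: Q = K · A · i = 1910 × 19089 × 0.0005484 = 19994 m³/day.

20000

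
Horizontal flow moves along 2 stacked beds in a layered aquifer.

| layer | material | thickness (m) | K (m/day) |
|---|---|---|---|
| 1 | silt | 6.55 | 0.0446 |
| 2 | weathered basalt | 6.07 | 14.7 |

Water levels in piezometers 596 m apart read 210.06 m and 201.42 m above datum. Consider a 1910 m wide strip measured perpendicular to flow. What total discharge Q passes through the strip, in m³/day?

Flow is parallel to layering, so each bed carries its own Darcy discharge and the transmissivities add.
Σ(K_i·b_i) = 0.0446×6.55 + 14.7×6.07 = 89.52 m²/day.
Hydraulic gradient i = (210.06 − 201.42) / 596 = 8.64 / 596 = 0.01450.
Q = Σ(K_i·b_i) · W · i = 89.52 × 1910 × 0.01450 = 2479 m³/day.

2480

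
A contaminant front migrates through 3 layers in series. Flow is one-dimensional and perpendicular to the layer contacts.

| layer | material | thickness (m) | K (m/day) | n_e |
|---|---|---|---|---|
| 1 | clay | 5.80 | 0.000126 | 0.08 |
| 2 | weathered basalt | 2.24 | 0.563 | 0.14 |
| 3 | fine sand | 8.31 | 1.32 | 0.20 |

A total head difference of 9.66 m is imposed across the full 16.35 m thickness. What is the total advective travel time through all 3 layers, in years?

31.8

With flow normal to the layers, continuity requires the same specific discharge q through every layer.
Σ(b_i/K_i) = 5.80/0.000126 + 2.24/0.563 + 8.31/1.32 = 46042 d.
q = Δh / Σ(b_i/K_i) = 9.66 / 46042 = 0.0002098 m/day.
In each layer the seepage velocity is v_i = q/n_i, so the layer transit time is t_i = b_i·n_i / q:
  layer 1 (clay): t_1 = 5.80 × 0.08 / 0.0002098 = 2212 d
  layer 2 (weathered basalt): t_2 = 2.24 × 0.14 / 0.0002098 = 1495 d
  layer 3 (fine sand): t_3 = 8.31 × 0.20 / 0.0002098 = 7922 d
Total t = Σ t_i = 11628 days = 31.84 years.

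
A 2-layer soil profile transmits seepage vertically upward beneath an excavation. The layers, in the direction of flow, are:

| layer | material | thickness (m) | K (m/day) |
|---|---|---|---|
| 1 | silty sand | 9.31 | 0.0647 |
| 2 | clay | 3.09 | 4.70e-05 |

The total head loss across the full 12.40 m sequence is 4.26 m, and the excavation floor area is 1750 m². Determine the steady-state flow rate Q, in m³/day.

Flow is perpendicular to layering, so the layers act in series and the equivalent K is the thickness-weighted harmonic mean.
Total thickness L = 9.31 + 3.09 = 12.40 m.
Σ(b_i/K_i) = 9.31/0.0647 + 3.09/4.70e-05 = 65889 d.
K_eq = L / Σ(b_i/K_i) = 12.40 / 65889 = 0.0001882 m/day.
Q = K_eq · A · (Δh/L) = 0.0001882 × 1750 × (4.26/12.40) = 0.1131 m³/day.

0.113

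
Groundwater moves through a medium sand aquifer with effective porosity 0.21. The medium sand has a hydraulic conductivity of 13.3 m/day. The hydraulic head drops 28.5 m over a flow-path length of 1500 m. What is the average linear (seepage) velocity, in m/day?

Hydraulic gradient i = Δh / L = 28.5 / 1500 = 0.01900.
Darcy flux q = K · i = 13.30 × 0.01900 = 0.2527 m/day.
Seepage velocity v = q / n_e = 0.2527 / 0.21 = 1.203 m/day.

1.20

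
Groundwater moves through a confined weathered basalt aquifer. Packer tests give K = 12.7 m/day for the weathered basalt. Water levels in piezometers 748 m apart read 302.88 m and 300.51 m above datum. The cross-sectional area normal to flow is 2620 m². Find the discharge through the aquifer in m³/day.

105

Hydraulic gradient i = (302.88 − 300.51) / 748 = 2.37 / 748 = 0.003168.
Darcy's law: Q = K · A · i = 12.70 × 2620 × 0.003168 = 105.4 m³/day.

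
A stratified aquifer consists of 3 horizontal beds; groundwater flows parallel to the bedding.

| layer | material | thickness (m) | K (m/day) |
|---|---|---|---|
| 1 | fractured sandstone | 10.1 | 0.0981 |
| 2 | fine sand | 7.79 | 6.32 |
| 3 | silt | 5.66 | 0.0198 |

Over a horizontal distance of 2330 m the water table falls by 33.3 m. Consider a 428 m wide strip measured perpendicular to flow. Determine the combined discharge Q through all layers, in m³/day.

308

Flow is parallel to layering, so each bed carries its own Darcy discharge and the transmissivities add.
Σ(K_i·b_i) = 0.0981×10.1 + 6.32×7.79 + 0.0198×5.66 = 50.34 m²/day.
Hydraulic gradient i = Δh / L = 33.3 / 2330 = 0.01429.
Q = Σ(K_i·b_i) · W · i = 50.34 × 428 × 0.01429 = 307.9 m³/day.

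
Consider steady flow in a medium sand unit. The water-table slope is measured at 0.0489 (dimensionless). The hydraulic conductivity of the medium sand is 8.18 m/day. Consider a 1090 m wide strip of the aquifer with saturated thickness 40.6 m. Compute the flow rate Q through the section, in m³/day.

17700

Cross-sectional area A = 1090 × 40.6 = 44254 m².
Hydraulic gradient i = 0.0489.
Darcy's law: Q = K · A · i = 8.180 × 44254 × 0.04890 = 17702 m³/day.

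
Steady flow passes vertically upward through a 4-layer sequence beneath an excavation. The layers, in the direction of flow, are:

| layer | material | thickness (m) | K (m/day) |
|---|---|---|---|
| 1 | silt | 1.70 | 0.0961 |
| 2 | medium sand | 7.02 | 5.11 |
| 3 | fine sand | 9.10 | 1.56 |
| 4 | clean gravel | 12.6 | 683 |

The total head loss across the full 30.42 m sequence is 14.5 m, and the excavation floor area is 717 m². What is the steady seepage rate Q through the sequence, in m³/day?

Flow is perpendicular to layering, so the layers act in series and the equivalent K is the thickness-weighted harmonic mean.
Total thickness L = 1.70 + 7.02 + 9.10 + 12.6 = 30.42 m.
Σ(b_i/K_i) = 1.70/0.0961 + 7.02/5.11 + 9.10/1.56 + 12.6/683 = 24.92 d.
K_eq = L / Σ(b_i/K_i) = 30.42 / 24.92 = 1.221 m/day.
Q = K_eq · A · (Δh/L) = 1.221 × 717 × (14.5/30.42) = 417.3 m³/day.

417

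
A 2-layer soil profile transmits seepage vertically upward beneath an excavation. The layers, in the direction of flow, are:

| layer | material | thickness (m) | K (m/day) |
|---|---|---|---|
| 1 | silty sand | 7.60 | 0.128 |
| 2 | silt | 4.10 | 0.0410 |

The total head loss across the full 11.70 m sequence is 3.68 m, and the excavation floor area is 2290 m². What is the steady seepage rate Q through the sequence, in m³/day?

Flow is perpendicular to layering, so the layers act in series and the equivalent K is the thickness-weighted harmonic mean.
Total thickness L = 7.60 + 4.10 = 11.70 m.
Σ(b_i/K_i) = 7.60/0.128 + 4.10/0.0410 = 159.4 d.
K_eq = L / Σ(b_i/K_i) = 11.70 / 159.4 = 0.07341 m/day.
Q = K_eq · A · (Δh/L) = 0.07341 × 2290 × (3.68/11.70) = 52.88 m³/day.

52.9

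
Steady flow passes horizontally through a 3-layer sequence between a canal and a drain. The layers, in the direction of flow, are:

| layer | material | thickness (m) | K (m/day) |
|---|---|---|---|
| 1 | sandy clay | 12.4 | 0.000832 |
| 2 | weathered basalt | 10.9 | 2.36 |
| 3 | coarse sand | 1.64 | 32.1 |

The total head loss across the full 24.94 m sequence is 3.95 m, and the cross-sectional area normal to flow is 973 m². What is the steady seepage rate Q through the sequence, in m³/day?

0.258

Flow is perpendicular to layering, so the layers act in series and the equivalent K is the thickness-weighted harmonic mean.
Total thickness L = 12.4 + 10.9 + 1.64 = 24.94 m.
Σ(b_i/K_i) = 12.4/0.000832 + 10.9/2.36 + 1.64/32.1 = 14909 d.
K_eq = L / Σ(b_i/K_i) = 24.94 / 14909 = 0.001673 m/day.
Q = K_eq · A · (Δh/L) = 0.001673 × 973 × (3.95/24.94) = 0.2578 m³/day.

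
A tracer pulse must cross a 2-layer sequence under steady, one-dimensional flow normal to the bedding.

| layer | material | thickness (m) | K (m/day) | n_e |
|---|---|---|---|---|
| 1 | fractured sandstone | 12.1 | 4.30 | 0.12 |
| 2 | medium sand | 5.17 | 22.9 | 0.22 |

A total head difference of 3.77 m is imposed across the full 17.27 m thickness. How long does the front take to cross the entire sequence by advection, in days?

2.09

With flow normal to the layers, continuity requires the same specific discharge q through every layer.
Σ(b_i/K_i) = 12.1/4.30 + 5.17/22.9 = 3.040 d.
q = Δh / Σ(b_i/K_i) = 3.77 / 3.040 = 1.240 m/day.
In each layer the seepage velocity is v_i = q/n_i, so the layer transit time is t_i = b_i·n_i / q:
  layer 1 (fractured sandstone): t_1 = 12.1 × 0.12 / 1.240 = 1.171 d
  layer 2 (medium sand): t_2 = 5.17 × 0.22 / 1.240 = 0.9171 d
Total t = Σ t_i = 2.088 days.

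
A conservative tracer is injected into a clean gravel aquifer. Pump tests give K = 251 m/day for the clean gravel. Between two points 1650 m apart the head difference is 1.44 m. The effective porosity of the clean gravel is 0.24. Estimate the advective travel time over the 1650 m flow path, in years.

Hydraulic gradient i = Δh / L = 1.44 / 1650 = 0.0008727.
Darcy flux q = K · i = 251.0 × 0.0008727 = 0.2191 m/day.
Seepage velocity v = q / n_e = 0.2191 / 0.24 = 0.9127 m/day.
Travel time t = L / v = 1650 / 0.9127 = 1808 days = 4.949 years.

4.95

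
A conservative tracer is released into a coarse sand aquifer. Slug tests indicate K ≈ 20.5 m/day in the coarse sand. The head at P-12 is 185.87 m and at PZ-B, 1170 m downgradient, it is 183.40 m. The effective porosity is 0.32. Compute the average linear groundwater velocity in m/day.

Hydraulic gradient i = (185.87 − 183.40) / 1170 = 2.47 / 1170 = 0.002111.
Darcy flux q = K · i = 20.50 × 0.002111 = 0.04328 m/day.
Seepage velocity v = q / n_e = 0.04328 / 0.32 = 0.1352 m/day.

0.135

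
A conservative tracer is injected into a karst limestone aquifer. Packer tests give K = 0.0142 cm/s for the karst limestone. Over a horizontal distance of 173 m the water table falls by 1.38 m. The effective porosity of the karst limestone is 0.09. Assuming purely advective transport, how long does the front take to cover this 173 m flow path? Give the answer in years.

Convert K: 0.0142 cm/s × 864 = 12.27 m/day.
Hydraulic gradient i = Δh / L = 1.38 / 173 = 0.007977.
Darcy flux q = K · i = 12.27 × 0.007977 = 0.09787 m/day.
Seepage velocity v = q / n_e = 0.09787 / 0.09 = 1.087 m/day.
Travel time t = L / v = 173 / 1.087 = 159.1 days = 0.4356 years.

0.436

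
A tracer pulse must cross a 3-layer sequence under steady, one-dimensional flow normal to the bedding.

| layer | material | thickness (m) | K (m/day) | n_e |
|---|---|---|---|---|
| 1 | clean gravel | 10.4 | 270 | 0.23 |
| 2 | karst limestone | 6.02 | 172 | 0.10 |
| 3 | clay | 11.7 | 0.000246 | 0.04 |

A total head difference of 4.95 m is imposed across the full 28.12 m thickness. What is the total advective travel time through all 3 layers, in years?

With flow normal to the layers, continuity requires the same specific discharge q through every layer.
Σ(b_i/K_i) = 10.4/270 + 6.02/172 + 11.7/0.000246 = 47561 d.
q = Δh / Σ(b_i/K_i) = 4.95 / 47561 = 0.0001041 m/day.
In each layer the seepage velocity is v_i = q/n_i, so the layer transit time is t_i = b_i·n_i / q:
  layer 1 (clean gravel): t_1 = 10.4 × 0.23 / 0.0001041 = 22983 d
  layer 2 (karst limestone): t_2 = 6.02 × 0.10 / 0.0001041 = 5784 d
  layer 3 (clay): t_3 = 11.7 × 0.04 / 0.0001041 = 4497 d
Total t = Σ t_i = 33264 days = 91.07 years.

91.1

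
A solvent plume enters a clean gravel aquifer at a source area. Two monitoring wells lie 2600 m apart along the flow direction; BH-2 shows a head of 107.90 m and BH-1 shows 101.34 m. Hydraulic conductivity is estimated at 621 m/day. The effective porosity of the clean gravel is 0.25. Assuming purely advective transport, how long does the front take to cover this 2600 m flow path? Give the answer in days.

415

Hydraulic gradient i = (107.90 − 101.34) / 2600 = 6.56 / 2600 = 0.002523.
Darcy flux q = K · i = 621.0 × 0.002523 = 1.567 m/day.
Seepage velocity v = q / n_e = 1.567 / 0.25 = 6.267 m/day.
Travel time t = L / v = 2600 / 6.267 = 414.9 days.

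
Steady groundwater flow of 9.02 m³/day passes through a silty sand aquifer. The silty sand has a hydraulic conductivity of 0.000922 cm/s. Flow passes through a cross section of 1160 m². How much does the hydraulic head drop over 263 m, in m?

2.57

Convert K: 0.000922 cm/s × 864 = 0.7966 m/day.
From Q = K·A·i, i = Q / (K·A) = 9.02 / (0.7966 × 1160) = 0.009761.
Head loss Δh = i · L = 0.009761 × 263 = 2.567 m.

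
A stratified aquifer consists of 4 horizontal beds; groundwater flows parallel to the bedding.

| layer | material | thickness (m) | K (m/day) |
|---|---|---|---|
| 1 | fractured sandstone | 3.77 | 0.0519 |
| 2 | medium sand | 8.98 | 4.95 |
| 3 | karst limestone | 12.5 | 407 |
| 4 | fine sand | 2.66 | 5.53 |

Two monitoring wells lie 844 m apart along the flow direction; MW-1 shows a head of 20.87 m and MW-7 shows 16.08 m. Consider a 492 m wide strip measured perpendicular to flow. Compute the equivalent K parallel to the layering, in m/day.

184

Flow is parallel to layering, so each bed carries its own Darcy discharge and the transmissivities add.
Σ(K_i·b_i) = 0.0519×3.77 + 4.95×8.98 + 407×12.5 + 5.53×2.66 = 5147 m²/day.
Total thickness b = 27.91 m, so K_eq = Σ(K_i·b_i)/b = 184.4 m/day.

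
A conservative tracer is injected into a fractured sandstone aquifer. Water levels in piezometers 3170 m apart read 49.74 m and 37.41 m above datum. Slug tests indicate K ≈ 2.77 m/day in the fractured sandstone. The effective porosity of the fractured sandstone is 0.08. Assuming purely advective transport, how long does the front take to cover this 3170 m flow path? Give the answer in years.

64.4

Hydraulic gradient i = (49.74 − 37.41) / 3170 = 12.33 / 3170 = 0.003890.
Darcy flux q = K · i = 2.770 × 0.003890 = 0.01077 m/day.
Seepage velocity v = q / n_e = 0.01077 / 0.08 = 0.1347 m/day.
Travel time t = L / v = 3170 / 0.1347 = 23538 days = 64.44 years.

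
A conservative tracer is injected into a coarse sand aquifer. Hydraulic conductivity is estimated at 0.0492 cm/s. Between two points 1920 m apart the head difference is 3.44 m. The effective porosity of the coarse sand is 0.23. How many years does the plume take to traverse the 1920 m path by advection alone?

15.9

Convert K: 0.0492 cm/s × 864 = 42.51 m/day.
Hydraulic gradient i = Δh / L = 3.44 / 1920 = 0.001792.
Darcy flux q = K · i = 42.51 × 0.001792 = 0.07616 m/day.
Seepage velocity v = q / n_e = 0.07616 / 0.23 = 0.3311 m/day.
Travel time t = L / v = 1920 / 0.3311 = 5798 days = 15.87 years.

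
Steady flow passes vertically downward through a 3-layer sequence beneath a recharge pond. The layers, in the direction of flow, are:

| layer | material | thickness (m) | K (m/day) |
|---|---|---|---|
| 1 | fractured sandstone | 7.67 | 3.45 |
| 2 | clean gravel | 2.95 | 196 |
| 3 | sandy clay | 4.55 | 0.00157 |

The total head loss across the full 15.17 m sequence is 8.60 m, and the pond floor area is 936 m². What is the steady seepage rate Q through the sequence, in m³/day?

Flow is perpendicular to layering, so the layers act in series and the equivalent K is the thickness-weighted harmonic mean.
Total thickness L = 7.67 + 2.95 + 4.55 = 15.17 m.
Σ(b_i/K_i) = 7.67/3.45 + 2.95/196 + 4.55/0.00157 = 2900 d.
K_eq = L / Σ(b_i/K_i) = 15.17 / 2900 = 0.005230 m/day.
Q = K_eq · A · (Δh/L) = 0.005230 × 936 × (8.60/15.17) = 2.775 m³/day.

2.78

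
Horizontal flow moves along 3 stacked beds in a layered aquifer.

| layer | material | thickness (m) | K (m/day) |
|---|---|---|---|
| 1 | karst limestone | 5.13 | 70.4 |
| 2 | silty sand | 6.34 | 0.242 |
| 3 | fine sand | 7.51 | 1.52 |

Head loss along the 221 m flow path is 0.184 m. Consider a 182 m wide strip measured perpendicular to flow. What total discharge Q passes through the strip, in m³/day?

56.7

Flow is parallel to layering, so each bed carries its own Darcy discharge and the transmissivities add.
Σ(K_i·b_i) = 70.4×5.13 + 0.242×6.34 + 1.52×7.51 = 374.1 m²/day.
Hydraulic gradient i = Δh / L = 0.184 / 221 = 0.0008326.
Q = Σ(K_i·b_i) · W · i = 374.1 × 182 × 0.0008326 = 56.69 m³/day.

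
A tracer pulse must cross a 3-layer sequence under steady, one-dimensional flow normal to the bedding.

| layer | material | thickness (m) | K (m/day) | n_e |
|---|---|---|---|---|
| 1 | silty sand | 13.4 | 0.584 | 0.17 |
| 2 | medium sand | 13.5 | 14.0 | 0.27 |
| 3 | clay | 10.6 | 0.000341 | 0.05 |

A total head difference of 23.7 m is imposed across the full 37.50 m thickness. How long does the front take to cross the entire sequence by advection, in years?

With flow normal to the layers, continuity requires the same specific discharge q through every layer.
Σ(b_i/K_i) = 13.4/0.584 + 13.5/14.0 + 10.6/0.000341 = 31109 d.
q = Δh / Σ(b_i/K_i) = 23.7 / 31109 = 0.0007618 m/day.
In each layer the seepage velocity is v_i = q/n_i, so the layer transit time is t_i = b_i·n_i / q:
  layer 1 (silty sand): t_1 = 13.4 × 0.17 / 0.0007618 = 2990 d
  layer 2 (medium sand): t_2 = 13.5 × 0.27 / 0.0007618 = 4784 d
  layer 3 (clay): t_3 = 10.6 × 0.05 / 0.0007618 = 695.7 d
Total t = Σ t_i = 8470 days = 23.19 years.

23.2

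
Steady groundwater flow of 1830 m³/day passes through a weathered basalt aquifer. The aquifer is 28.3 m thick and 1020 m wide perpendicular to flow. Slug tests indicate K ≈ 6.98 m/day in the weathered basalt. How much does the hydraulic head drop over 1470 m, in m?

Cross-sectional area A = 1020 × 28.3 = 28866 m².
From Q = K·A·i, i = Q / (K·A) = 1830 / (6.980 × 28866) = 0.009083.
Head loss Δh = i · L = 0.009083 × 1470 = 13.35 m.

13.4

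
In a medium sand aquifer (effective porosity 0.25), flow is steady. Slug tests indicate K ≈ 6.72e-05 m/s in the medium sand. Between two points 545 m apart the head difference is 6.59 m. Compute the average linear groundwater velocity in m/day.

0.281

Convert K: 6.72e-05 m/s × 86400 = 5.806 m/day.
Hydraulic gradient i = Δh / L = 6.59 / 545 = 0.01209.
Darcy flux q = K · i = 5.806 × 0.01209 = 0.07021 m/day.
Seepage velocity v = q / n_e = 0.07021 / 0.25 = 0.2808 m/day.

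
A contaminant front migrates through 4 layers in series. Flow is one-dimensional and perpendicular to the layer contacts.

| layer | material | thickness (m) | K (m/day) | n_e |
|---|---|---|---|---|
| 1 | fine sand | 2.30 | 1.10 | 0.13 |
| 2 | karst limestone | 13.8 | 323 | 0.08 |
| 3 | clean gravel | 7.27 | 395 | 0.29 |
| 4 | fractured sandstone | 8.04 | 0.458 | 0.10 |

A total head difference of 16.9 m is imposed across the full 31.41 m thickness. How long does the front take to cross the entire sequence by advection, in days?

With flow normal to the layers, continuity requires the same specific discharge q through every layer.
Σ(b_i/K_i) = 2.30/1.10 + 13.8/323 + 7.27/395 + 8.04/0.458 = 19.71 d.
q = Δh / Σ(b_i/K_i) = 16.9 / 19.71 = 0.8576 m/day.
In each layer the seepage velocity is v_i = q/n_i, so the layer transit time is t_i = b_i·n_i / q:
  layer 1 (fine sand): t_1 = 2.30 × 0.13 / 0.8576 = 0.3487 d
  layer 2 (karst limestone): t_2 = 13.8 × 0.08 / 0.8576 = 1.287 d
  layer 3 (clean gravel): t_3 = 7.27 × 0.29 / 0.8576 = 2.458 d
  layer 4 (fractured sandstone): t_4 = 8.04 × 0.10 / 0.8576 = 0.9375 d
Total t = Σ t_i = 5.032 days.

5.03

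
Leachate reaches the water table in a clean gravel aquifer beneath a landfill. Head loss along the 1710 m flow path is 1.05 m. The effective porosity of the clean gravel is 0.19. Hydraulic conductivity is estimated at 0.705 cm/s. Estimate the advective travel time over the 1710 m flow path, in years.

Convert K: 0.705 cm/s × 864 = 609.1 m/day.
Hydraulic gradient i = Δh / L = 1.05 / 1710 = 0.0006140.
Darcy flux q = K · i = 609.1 × 0.0006140 = 0.3740 m/day.
Seepage velocity v = q / n_e = 0.3740 / 0.19 = 1.969 m/day.
Travel time t = L / v = 1710 / 1.969 = 868.7 days = 2.378 years.

2.38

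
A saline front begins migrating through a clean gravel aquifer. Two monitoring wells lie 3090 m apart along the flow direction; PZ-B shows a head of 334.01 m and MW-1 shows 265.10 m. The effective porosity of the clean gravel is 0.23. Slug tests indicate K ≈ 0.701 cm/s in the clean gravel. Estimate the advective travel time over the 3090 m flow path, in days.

Convert K: 0.701 cm/s × 864 = 605.7 m/day.
Hydraulic gradient i = (334.01 − 265.10) / 3090 = 68.91 / 3090 = 0.02230.
Darcy flux q = K · i = 605.7 × 0.02230 = 13.51 m/day.
Seepage velocity v = q / n_e = 13.51 / 0.23 = 58.73 m/day.
Travel time t = L / v = 3090 / 58.73 = 52.62 days.

52.6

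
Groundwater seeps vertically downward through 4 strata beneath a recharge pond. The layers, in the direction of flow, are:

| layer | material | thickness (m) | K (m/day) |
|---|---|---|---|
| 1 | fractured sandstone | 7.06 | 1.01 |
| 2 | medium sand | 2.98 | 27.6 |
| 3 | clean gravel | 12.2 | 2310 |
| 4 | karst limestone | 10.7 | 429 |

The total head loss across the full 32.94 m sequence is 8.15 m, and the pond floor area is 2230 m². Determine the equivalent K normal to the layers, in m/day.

4.62

Flow is perpendicular to layering, so the layers act in series and the equivalent K is the thickness-weighted harmonic mean.
Total thickness L = 7.06 + 2.98 + 12.2 + 10.7 = 32.94 m.
Σ(b_i/K_i) = 7.06/1.01 + 2.98/27.6 + 12.2/2310 + 10.7/429 = 7.128 d.
K_eq = L / Σ(b_i/K_i) = 32.94 / 7.128 = 4.621 m/day.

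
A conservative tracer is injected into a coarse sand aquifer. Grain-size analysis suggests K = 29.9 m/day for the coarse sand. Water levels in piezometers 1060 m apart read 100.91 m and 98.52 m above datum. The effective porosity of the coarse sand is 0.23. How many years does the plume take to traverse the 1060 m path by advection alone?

Hydraulic gradient i = (100.91 − 98.52) / 1060 = 2.39 / 1060 = 0.002255.
Darcy flux q = K · i = 29.90 × 0.002255 = 0.06742 m/day.
Seepage velocity v = q / n_e = 0.06742 / 0.23 = 0.2931 m/day.
Travel time t = L / v = 1060 / 0.2931 = 3616 days = 9.901 years.

9.90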